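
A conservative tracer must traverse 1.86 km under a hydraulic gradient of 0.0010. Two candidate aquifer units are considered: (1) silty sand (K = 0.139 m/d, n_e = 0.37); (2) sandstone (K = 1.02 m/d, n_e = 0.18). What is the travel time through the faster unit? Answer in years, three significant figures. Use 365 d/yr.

899 years

Unit 1 (silty sand): v = 0.139×0.0010/0.37 = 3.757e-4 m/d, t = 1860/3.757e-4 = 4.951e6 d
Unit 2 (sandstone): v = 1.02×0.0010/0.18 = 0.005667 m/d, t = 1860/0.005667 = 328200 d
Faster: 328200 d / 365 = 899 yr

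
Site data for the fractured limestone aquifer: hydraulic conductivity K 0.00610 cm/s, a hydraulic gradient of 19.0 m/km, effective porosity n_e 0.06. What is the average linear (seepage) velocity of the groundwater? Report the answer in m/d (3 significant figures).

K = 0.00610 cm/s × 864 = 5.270 m/d
q = Ki = 5.270 × 0.019 = 0.1001 m/d
v_s = q/n_e = 0.1001/0.06 = 1.669 m/d

1.67 m/d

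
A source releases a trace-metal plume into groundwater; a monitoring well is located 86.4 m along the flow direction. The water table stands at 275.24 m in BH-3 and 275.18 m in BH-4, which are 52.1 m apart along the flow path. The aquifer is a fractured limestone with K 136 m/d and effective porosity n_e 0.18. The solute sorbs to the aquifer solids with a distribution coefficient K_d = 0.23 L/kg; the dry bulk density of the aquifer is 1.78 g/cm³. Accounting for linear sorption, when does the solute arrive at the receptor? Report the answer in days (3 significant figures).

Hydraulic gradient i = (275.24 − 275.18) / 52.1 = 0.06 / 52.1 = 0.001152
q = Ki = 136 × 0.001152 = 0.1566 m/d
Average linear velocity = 0.1566 / 0.18 = 0.8701 m/d
Retardation R = 1 + ρ_b·K_d/n = 1 + 1.78×0.23/0.18 = 3.274
Contaminant velocity v_c = v/R = 0.8701/3.274 = 0.2657 m/d
t = L/v_c = 86.4/0.2657 = 325.1 d

325 days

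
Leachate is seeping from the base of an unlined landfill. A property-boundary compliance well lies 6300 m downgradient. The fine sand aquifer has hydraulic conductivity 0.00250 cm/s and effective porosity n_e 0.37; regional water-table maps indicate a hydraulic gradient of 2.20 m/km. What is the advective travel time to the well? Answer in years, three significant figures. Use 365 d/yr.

1340 years

K = 0.00250 cm/s × 864 = 2.160 m/d
q = Ki = 2.160 × 0.0022 = 0.004752 m/d
Seepage velocity v = q / n = 0.004752 / 0.37 = 0.01284 m/d
t = L / v = 6300 / 0.01284 = 490500 d
   = 490500 / 365 = 1340 yr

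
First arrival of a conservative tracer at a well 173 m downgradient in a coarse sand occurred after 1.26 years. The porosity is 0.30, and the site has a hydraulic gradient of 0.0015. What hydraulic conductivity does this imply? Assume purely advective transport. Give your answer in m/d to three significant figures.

t = 1.26 years = 459.9 d
v = L / t = 173 / 459.9 = 0.3762 m/d
K = v · n / i = 0.3762 × 0.30 / 0.0015 = 75.2 m/d

75.2 m/d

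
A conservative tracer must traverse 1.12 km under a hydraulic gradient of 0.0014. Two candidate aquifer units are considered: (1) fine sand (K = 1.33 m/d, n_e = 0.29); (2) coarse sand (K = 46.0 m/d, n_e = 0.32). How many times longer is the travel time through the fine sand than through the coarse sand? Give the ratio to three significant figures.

31.3

Unit 1 (fine sand): v = 1.33×0.0014/0.29 = 0.006421 m/d, t = 1120/0.006421 = 174400 d
Unit 2 (coarse sand): v = 46.0×0.0014/0.32 = 0.2012 m/d, t = 1120/0.2012 = 5565 d
t(fine sand) / t(coarse sand) = 174400/5565 = 31.3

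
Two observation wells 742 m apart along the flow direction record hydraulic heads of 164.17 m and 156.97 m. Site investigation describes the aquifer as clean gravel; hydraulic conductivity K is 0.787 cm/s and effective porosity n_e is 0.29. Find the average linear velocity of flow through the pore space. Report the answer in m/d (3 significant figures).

Hydraulic gradient i = (164.17 − 156.97) / 742 = 7.20 / 742 = 0.009704
K = 0.787 cm/s × 864 = 680.0 m/d
Specific discharge q = 680.0 × 0.009704 = 6.598 m/d
v = Ki/n = 680.0·0.009704/0.29 = 22.75 m/d

22.8 m/d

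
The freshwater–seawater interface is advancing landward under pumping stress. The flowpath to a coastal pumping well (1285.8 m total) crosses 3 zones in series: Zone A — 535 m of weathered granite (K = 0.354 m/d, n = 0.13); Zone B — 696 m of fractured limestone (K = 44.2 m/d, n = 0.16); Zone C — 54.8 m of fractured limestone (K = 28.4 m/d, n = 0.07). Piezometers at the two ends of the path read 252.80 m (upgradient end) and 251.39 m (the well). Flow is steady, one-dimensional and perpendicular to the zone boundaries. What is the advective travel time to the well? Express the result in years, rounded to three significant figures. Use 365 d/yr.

549 years

Total head drop ΔH = 252.80 − 251.39 = 1.41 m
Steady 1-D flow in series ⇒ the Darcy flux q is identical in every zone and the zone head losses add (resistances L/K in series).
Σ(L/K) = 535/0.354 + 696/44.2 + 54.8/28.4 = 1511 + 15.75 + 1.930 = 1529 d
q = ΔH / Σ(L/K) = 1.41 / 1529 = 9.222e-4 m/d (same in every zone)
Zone A: v = q/n = 9.222e-4/0.13 = 0.007094 m/d → t_A = 535/0.007094 = 75420 d
Zone B: v = q/n = 9.222e-4/0.16 = 0.005764 m/d → t_B = 696/0.005764 = 120800 d
Zone C: v = q/n = 9.222e-4/0.07 = 0.01317 m/d → t_C = 54.8/0.01317 = 4160 d
Total t = 75420 + 120800 + 4160 = 200300 d
   = 200300 / 365 = 549 yr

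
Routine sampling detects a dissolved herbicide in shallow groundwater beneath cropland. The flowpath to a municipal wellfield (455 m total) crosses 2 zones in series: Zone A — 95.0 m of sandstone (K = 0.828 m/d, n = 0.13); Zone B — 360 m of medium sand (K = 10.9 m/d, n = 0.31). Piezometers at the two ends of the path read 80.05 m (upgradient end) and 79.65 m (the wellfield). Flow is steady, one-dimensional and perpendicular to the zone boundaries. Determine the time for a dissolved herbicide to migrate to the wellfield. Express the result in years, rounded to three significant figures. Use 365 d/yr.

125 years

Total head drop ΔH = 80.05 − 79.65 = 0.40 m
Continuity: the same q passes through each zone, so ΔH = q·Σ(L_j/K_j) — the zones act as resistances in series.
Σ(L/K) = 95.0/0.828 + 360/10.9 = 114.7 + 33.03 = 147.8 d
q = ΔH / Σ(L/K) = 0.40 / 147.8 = 0.002707 m/d (same in every zone)
Zone A: v = q/n = 0.002707/0.13 = 0.02082 m/d → t_A = 95.0/0.02082 = 4562 d
Zone B: v = q/n = 0.002707/0.31 = 0.008732 m/d → t_B = 360/0.008732 = 41230 d
Total t = 4562 + 41230 = 45790 d
   = 45790 / 365 = 125 yr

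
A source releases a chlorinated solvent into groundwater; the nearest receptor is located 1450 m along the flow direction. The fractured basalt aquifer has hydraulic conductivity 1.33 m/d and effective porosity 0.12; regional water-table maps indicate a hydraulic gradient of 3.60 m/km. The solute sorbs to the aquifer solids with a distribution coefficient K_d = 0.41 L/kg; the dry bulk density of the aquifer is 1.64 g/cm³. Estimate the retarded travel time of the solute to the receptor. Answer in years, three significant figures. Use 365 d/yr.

Darcy flux q = K·i = 1.33 × 0.0036 = 0.004788 m/d
Average linear velocity = 0.004788 / 0.12 = 0.03990 m/d
Retardation R = 1 + ρ_b·K_d/n = 1 + 1.64×0.41/0.12 = 6.603
Contaminant velocity v_c = v/R = 0.03990/6.603 = 0.006042 m/d
t = L/v_c = 1450/0.006042 = 240000 d
   = 240000/365 = 657 yr

657 years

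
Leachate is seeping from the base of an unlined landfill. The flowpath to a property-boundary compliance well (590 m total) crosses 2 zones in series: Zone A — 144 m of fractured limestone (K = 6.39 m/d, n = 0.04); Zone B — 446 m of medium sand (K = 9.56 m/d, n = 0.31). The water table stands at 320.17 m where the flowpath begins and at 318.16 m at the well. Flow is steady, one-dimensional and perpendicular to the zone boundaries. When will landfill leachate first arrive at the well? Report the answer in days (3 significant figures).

Total head drop ΔH = 320.17 − 318.16 = 2.01 m
Steady 1-D flow in series ⇒ the Darcy flux q is identical in every zone and the zone head losses add (resistances L/K in series).
Σ(L/K) = 144/6.39 + 446/9.56 = 22.54 + 46.65 = 69.19 d
q = ΔH / Σ(L/K) = 2.01 / 69.19 = 0.02905 m/d (same in every zone)
Zone A: v = q/n = 0.02905/0.04 = 0.7263 m/d → t_A = 144/0.7263 = 198.3 d
Zone B: v = q/n = 0.02905/0.31 = 0.09371 m/d → t_B = 446/0.09371 = 4759 d
Total t = 198.3 + 4759 = 4957 d

4960 days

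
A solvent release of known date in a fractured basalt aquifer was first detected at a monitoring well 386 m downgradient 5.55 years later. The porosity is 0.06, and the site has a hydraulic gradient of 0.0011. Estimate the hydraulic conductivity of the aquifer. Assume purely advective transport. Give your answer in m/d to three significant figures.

10.4 m/d

t = 5.55 years = 2026 d
v = L / t = 386 / 2026 = 0.1905 m/d
K = v · n / i = 0.1905 × 0.06 / 0.0011 = 10.4 m/d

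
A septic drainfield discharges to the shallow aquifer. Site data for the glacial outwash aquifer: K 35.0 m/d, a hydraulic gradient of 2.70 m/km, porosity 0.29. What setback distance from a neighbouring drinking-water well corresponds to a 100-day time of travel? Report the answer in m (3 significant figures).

Darcy flux q = K·i = 35.0 × 0.0027 = 0.09450 m/d
v = Ki/n = 35.0·0.0027/0.29 = 0.3259 m/d
L = v × T = 0.3259 × 100 = 32.59 m

32.6 m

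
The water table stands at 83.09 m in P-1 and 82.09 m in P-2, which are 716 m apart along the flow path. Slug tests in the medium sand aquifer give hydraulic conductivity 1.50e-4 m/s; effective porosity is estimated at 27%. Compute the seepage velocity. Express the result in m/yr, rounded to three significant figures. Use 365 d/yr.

Hydraulic gradient i = (83.09 − 82.09) / 716 = 1.00 / 716 = 0.001397
K = 1.50e-4 m/s × 86400 s/d = 12.96 m/d
Specific discharge q = 12.96 × 0.001397 = 0.01810 m/d
v = Ki/n = 12.96·0.001397/0.27 = 0.06704 m/d
   = 0.06704 × 365 = 24.5 m/yr

24.5 m/yr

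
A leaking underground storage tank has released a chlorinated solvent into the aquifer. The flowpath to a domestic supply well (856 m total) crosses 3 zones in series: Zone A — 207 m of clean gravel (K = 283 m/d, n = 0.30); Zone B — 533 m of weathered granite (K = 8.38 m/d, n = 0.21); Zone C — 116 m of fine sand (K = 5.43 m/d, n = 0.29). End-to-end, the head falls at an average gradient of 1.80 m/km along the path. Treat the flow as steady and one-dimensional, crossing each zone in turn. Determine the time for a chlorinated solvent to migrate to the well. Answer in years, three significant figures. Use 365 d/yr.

31.6 years

Continuity: the same q passes through each zone, so ΔH = q·Σ(L_j/K_j) — the zones act as resistances in series.
Σ(L/K) = 207/283 + 533/8.38 + 116/5.43 = 0.7314 + 63.60 + 21.36 = 85.70 d
K_eq = L_total / Σ(L/K) = 856 / 85.70 = 9.989 m/d
q = K_eq · i = 9.989 × 0.0018 = 0.01798 m/d (same in every zone)
Zone A: v = q/n = 0.01798/0.30 = 0.05993 m/d → t_A = 207/0.05993 = 3454 d
Zone B: v = q/n = 0.01798/0.21 = 0.08562 m/d → t_B = 533/0.08562 = 6225 d
Zone C: v = q/n = 0.01798/0.29 = 0.06200 m/d → t_C = 116/0.06200 = 1871 d
Total t = 3454 + 6225 + 1871 = 11550 d
   = 11550 / 365 = 31.6 yr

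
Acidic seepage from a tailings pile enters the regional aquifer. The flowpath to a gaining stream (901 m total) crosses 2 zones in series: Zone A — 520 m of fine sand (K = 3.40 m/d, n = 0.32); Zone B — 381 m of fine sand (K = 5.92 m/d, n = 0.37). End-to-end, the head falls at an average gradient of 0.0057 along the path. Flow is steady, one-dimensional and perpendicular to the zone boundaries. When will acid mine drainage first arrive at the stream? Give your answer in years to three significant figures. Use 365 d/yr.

Continuity: the same q passes through each zone, so ΔH = q·Σ(L_j/K_j) — the zones act as resistances in series.
Σ(L/K) = 520/3.40 + 381/5.92 = 152.9 + 64.36 = 217.3 d
K_eq = L_total / Σ(L/K) = 901 / 217.3 = 4.146 m/d
q = K_eq · i = 4.146 × 0.0057 = 0.02363 m/d (same in every zone)
Zone A: v = q/n = 0.02363/0.32 = 0.07386 m/d → t_A = 520/0.07386 = 7041 d
Zone B: v = q/n = 0.02363/0.37 = 0.06388 m/d → t_B = 381/0.06388 = 5965 d
Total t = 7041 + 5965 = 13010 d
   = 13010 / 365 = 35.6 yr

35.6 years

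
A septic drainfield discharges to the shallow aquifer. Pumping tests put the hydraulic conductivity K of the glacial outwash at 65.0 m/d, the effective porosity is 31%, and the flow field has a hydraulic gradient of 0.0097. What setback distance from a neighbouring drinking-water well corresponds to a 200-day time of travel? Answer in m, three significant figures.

Specific discharge q = 65.0 × 0.0097 = 0.6305 m/d
v_s = q/n_e = 0.6305/0.31 = 2.034 m/d
L = v × T = 2.034 × 200 = 406.8 m

407 m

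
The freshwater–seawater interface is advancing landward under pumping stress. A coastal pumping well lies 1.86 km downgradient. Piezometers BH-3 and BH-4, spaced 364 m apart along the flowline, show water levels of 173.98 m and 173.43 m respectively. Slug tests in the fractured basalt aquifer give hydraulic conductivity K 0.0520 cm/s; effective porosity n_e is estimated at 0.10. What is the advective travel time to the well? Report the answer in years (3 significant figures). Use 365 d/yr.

Hydraulic gradient i = (173.98 − 173.43) / 364 = 0.55 / 364 = 0.001511
K = 0.0520 cm/s × 864 = 44.93 m/d
q = Ki = 44.93 × 0.001511 = 0.06789 m/d
Average linear velocity = 0.06789 / 0.10 = 0.6789 m/d
L = 1.86 km = 1860 m
t = L / v = 1860 / 0.6789 = 2740 d
   = 2740 / 365 = 7.51 yr

7.51 years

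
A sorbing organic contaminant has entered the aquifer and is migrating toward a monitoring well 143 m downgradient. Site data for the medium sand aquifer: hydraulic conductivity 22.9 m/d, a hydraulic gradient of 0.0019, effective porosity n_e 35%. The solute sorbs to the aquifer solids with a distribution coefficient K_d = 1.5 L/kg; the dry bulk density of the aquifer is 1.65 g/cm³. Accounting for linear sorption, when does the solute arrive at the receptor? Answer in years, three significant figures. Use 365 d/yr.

q = Ki = 22.9 × 0.0019 = 0.04351 m/d
Average linear velocity = 0.04351 / 0.35 = 0.1243 m/d
Retardation R = 1 + ρ_b·K_d/n = 1 + 1.65×1.5/0.35 = 8.071
Contaminant velocity v_c = v/R = 0.1243/8.071 = 0.01540 m/d
t = L/v_c = 143/0.01540 = 9285 d
   = 9285/365 = 25.4 yr

25.4 years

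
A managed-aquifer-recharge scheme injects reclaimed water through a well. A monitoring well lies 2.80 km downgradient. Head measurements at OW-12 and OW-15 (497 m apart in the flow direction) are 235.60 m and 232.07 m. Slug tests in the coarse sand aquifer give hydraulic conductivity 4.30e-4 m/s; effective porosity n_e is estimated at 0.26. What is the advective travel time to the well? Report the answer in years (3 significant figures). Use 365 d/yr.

7.56 years

Hydraulic gradient i = (235.60 − 232.07) / 497 = 3.53 / 497 = 0.007103
K = 4.30e-4 m/s × 86400 s/d = 37.15 m/d
q = Ki = 37.15 × 0.007103 = 0.2639 m/d
Average linear velocity = 0.2639 / 0.26 = 1.015 m/d
L = 2.80 km = 2800 m
t = L / v = 2800 / 1.015 = 2759 d
   = 2759 / 365 = 7.56 yr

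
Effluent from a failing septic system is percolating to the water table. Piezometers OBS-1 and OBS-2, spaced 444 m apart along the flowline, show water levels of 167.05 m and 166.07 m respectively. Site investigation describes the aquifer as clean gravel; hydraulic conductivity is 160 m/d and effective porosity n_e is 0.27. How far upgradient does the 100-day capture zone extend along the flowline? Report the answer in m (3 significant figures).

131 m

Hydraulic gradient i = (167.05 − 166.07) / 444 = 0.98 / 444 = 0.002207
q = Ki = 160 × 0.002207 = 0.3532 m/d
v = Ki/n = 160·0.002207/0.27 = 1.308 m/d
L = v × T = 1.308 × 100 = 130.8 m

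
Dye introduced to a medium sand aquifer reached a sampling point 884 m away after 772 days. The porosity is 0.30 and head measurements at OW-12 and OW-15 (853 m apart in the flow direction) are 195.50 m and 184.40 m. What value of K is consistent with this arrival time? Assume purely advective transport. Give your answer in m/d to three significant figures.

Hydraulic gradient i = (195.50 − 184.40) / 853 = 11.10 / 853 = 0.01301
v = L / t = 884 / 772 = 1.145 m/d
K = v · n / i = 1.145 × 0.30 / 0.01301 = 26.4 m/d

26.4 m/d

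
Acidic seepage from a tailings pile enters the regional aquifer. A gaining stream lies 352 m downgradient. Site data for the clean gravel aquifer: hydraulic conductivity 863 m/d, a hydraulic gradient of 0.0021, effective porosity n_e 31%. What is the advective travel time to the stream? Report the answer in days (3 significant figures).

Darcy flux q = K·i = 863 × 0.0021 = 1.812 m/d
Seepage velocity v = q / n = 1.812 / 0.31 = 5.846 m/d
t = L / v = 352 / 5.846 = 60.21 d

60.2 days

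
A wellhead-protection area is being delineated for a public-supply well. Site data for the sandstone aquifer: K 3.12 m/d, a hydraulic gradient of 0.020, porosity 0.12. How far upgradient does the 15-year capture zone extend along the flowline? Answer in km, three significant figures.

q = Ki = 3.12 × 0.020 = 0.06240 m/d
Seepage velocity v = q / n = 0.06240 / 0.12 = 0.5200 m/d
T = 15 yr × 365 = 5475 d
L = v × T = 0.5200 × 5475 = 2847 m
   = 2.85 km

2.85 km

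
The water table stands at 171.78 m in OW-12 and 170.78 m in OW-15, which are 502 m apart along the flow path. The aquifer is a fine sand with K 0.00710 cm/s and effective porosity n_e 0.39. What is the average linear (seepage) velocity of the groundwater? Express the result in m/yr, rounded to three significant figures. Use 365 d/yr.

Hydraulic gradient i = (171.78 − 170.78) / 502 = 1.00 / 502 = 0.001992
K = 0.00710 cm/s × 864 = 6.134 m/d
Darcy flux q = K·i = 6.134 × 0.001992 = 0.01222 m/d
v = Ki/n = 6.134·0.001992/0.39 = 0.03133 m/d
   = 0.03133 × 365 = 11.4 m/yr

11.4 m/yr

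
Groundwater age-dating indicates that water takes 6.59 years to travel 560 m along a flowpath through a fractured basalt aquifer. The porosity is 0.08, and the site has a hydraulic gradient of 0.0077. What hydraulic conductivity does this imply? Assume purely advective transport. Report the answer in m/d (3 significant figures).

2.42 m/d

t = 6.59 years = 2405 d
v = L / t = 560 / 2405 = 0.2328 m/d
K = v · n / i = 0.2328 × 0.08 / 0.0077 = 2.42 m/d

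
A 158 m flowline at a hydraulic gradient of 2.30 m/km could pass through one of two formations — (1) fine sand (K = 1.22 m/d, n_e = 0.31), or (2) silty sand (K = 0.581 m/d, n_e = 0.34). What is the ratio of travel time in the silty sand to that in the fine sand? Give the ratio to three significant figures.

2.30

Unit 1 (fine sand): v = 1.22×0.0023/0.31 = 0.009052 m/d, t = 158/0.009052 = 17460 d
Unit 2 (silty sand): v = 0.581×0.0023/0.34 = 0.003930 m/d, t = 158/0.003930 = 40200 d
t(silty sand) / t(fine sand) = 40200/17460 = 2.30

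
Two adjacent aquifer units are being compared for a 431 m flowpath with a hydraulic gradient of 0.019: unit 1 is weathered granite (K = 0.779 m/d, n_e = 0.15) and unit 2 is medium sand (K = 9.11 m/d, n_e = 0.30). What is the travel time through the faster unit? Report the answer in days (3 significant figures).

747 days

Unit 1 (weathered granite): v = 0.779×0.019/0.15 = 0.09867 m/d, t = 431/0.09867 = 4368 d
Unit 2 (medium sand): v = 9.11×0.019/0.30 = 0.5770 m/d, t = 431/0.5770 = 747.0 d
Faster unit: t = 747 d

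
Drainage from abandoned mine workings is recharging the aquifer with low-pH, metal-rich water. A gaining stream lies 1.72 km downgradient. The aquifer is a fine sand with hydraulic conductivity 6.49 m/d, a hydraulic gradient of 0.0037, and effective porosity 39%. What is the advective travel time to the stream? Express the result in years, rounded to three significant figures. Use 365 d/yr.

76.5 years

Darcy flux q = K·i = 6.49 × 0.0037 = 0.02401 m/d
Seepage velocity v = q / n = 0.02401 / 0.39 = 0.06157 m/d
L = 1.72 km = 1720 m
t = L / v = 1720 / 0.06157 = 27930 d
   = 27930 / 365 = 76.5 yr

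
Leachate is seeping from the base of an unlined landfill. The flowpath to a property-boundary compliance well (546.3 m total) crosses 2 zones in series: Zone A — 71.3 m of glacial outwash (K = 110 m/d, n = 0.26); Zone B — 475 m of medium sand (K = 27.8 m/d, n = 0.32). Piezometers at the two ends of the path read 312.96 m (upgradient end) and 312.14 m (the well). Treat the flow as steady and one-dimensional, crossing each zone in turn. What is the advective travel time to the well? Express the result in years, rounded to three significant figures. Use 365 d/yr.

10.1 years

Total head drop ΔH = 312.96 − 312.14 = 0.82 m
Steady 1-D flow in series ⇒ the Darcy flux q is identical in every zone and the zone head losses add (resistances L/K in series).
Σ(L/K) = 71.3/110 + 475/27.8 = 0.6482 + 17.09 = 17.73 d
q = ΔH / Σ(L/K) = 0.82 / 17.73 = 0.04624 m/d (same in every zone)
Zone A: v = q/n = 0.04624/0.26 = 0.1778 m/d → t_A = 71.3/0.1778 = 400.9 d
Zone B: v = q/n = 0.04624/0.32 = 0.1445 m/d → t_B = 475/0.1445 = 3287 d
Total t = 400.9 + 3287 = 3688 d
   = 3688 / 365 = 10.1 yr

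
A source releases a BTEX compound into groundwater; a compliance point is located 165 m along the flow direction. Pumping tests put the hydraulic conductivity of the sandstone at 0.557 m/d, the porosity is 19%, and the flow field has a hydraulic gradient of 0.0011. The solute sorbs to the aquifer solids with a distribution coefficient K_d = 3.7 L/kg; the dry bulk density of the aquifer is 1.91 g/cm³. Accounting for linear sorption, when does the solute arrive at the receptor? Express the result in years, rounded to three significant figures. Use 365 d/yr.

q = Ki = 0.557 × 0.0011 = 6.127e-4 m/d
v_s = q/n_e = 6.127e-4/0.19 = 0.003225 m/d
Retardation R = 1 + ρ_b·K_d/n = 1 + 1.91×3.7/0.19 = 38.19
Contaminant velocity v_c = v/R = 0.003225/38.19 = 8.443e-5 m/d
t = L/v_c = 165/8.443e-5 = 1.954e6 d
   = 1.954e6/365 = 5350 yr

5350 years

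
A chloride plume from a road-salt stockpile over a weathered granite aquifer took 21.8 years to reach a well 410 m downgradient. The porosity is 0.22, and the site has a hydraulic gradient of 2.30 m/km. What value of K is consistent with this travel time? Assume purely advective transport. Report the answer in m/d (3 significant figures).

4.93 m/d

t = 21.8 years = 7957 d
v = L / t = 410 / 7957 = 0.05153 m/d
K = v · n / i = 0.05153 × 0.22 / 0.0023 = 4.93 m/d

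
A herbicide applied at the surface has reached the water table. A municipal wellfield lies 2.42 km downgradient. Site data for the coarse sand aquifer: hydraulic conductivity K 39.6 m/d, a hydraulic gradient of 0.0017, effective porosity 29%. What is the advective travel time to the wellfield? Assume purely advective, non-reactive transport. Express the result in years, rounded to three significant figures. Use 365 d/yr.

28.6 years

Darcy flux q = K·i = 39.6 × 0.0017 = 0.06732 m/d
Average linear velocity = 0.06732 / 0.29 = 0.2321 m/d
L = 2.42 km = 2420 m
t = L / v = 2420 / 0.2321 = 10420 d
   = 10420 / 365 = 28.6 yr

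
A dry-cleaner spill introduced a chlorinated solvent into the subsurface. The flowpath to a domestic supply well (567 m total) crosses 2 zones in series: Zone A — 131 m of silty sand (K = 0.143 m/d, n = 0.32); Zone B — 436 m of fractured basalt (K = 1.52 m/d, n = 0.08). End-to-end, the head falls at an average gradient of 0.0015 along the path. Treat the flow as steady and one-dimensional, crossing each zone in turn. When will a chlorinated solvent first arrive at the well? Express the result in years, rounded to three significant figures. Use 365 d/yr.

298 years

For zones in series the flux q is common to all zones; the equivalent conductivity is the harmonic (thickness-weighted) mean, K_eq = L_total / Σ(L_j/K_j).
Σ(L/K) = 131/0.143 + 436/1.52 = 916.1 + 286.8 = 1203 d
K_eq = L_total / Σ(L/K) = 567 / 1203 = 0.4714 m/d
q = K_eq · i = 0.4714 × 0.0015 = 7.070e-4 m/d (same in every zone)
Zone A: v = q/n = 7.070e-4/0.32 = 0.002209 m/d → t_A = 131/0.002209 = 59290 d
Zone B: v = q/n = 7.070e-4/0.08 = 0.008838 m/d → t_B = 436/0.008838 = 49330 d
Total t = 59290 + 49330 = 108600 d
   = 108600 / 365 = 298 yr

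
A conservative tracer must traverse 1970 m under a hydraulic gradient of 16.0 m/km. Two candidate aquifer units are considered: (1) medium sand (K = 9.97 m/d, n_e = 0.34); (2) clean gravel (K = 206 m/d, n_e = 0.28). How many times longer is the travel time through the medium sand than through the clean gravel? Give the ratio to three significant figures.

Unit 1 (medium sand): v = 9.97×0.016/0.34 = 0.4692 m/d, t = 1970/0.4692 = 4199 d
Unit 2 (clean gravel): v = 206×0.016/0.28 = 11.77 m/d, t = 1970/11.77 = 167.4 d
t(medium sand) / t(clean gravel) = 4199/167.4 = 25.1

25.1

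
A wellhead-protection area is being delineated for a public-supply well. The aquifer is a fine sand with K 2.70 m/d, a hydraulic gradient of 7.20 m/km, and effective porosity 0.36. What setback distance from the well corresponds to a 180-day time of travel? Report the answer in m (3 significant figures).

q = Ki = 2.70 × 0.0072 = 0.01944 m/d
v = Ki/n = 2.70·0.0072/0.36 = 0.05400 m/d
L = v × T = 0.05400 × 180 = 9.720 m

9.72 m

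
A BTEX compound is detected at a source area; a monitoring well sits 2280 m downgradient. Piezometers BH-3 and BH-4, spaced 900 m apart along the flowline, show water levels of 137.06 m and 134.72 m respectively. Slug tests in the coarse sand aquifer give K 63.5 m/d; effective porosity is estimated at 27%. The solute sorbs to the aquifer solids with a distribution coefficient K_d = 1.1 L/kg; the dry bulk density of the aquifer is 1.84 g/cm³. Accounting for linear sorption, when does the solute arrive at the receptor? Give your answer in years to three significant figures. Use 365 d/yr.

86.8 years

Hydraulic gradient i = (137.06 − 134.72) / 900 = 2.34 / 900 = 0.002600
q = Ki = 63.5 × 0.002600 = 0.1651 m/d
v_s = q/n_e = 0.1651/0.27 = 0.6115 m/d
Retardation R = 1 + ρ_b·K_d/n = 1 + 1.84×1.1/0.27 = 8.496
Contaminant velocity v_c = v/R = 0.6115/8.496 = 0.07197 m/d
t = L/v_c = 2280/0.07197 = 31680 d
   = 31680/365 = 86.8 yr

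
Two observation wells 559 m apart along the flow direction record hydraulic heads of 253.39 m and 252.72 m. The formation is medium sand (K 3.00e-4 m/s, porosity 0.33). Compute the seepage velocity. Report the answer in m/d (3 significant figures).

0.0941 m/d

Hydraulic gradient i = (253.39 − 252.72) / 559 = 0.67 / 559 = 0.001199
K = 3.00e-4 m/s × 86400 s/d = 25.92 m/d
q = Ki = 25.92 × 0.001199 = 0.03107 m/d
v_s = q/n_e = 0.03107/0.33 = 0.09414 m/d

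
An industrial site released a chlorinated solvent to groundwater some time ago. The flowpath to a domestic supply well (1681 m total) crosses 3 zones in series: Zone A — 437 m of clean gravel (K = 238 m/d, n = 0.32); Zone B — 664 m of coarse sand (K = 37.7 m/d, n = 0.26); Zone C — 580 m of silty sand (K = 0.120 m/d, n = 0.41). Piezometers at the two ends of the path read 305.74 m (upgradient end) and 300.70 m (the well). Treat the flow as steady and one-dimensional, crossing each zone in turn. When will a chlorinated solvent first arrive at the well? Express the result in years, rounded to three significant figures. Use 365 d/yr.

Total head drop ΔH = 305.74 − 300.70 = 5.04 m
Steady 1-D flow in series ⇒ the Darcy flux q is identical in every zone and the zone head losses add (resistances L/K in series).
Σ(L/K) = 437/238 + 664/37.7 + 580/0.120 = 1.836 + 17.61 + 4833 = 4853 d
q = ΔH / Σ(L/K) = 5.04 / 4853 = 0.001039 m/d (same in every zone)
Zone A: v = q/n = 0.001039/0.32 = 0.003246 m/d → t_A = 437/0.003246 = 134600 d
Zone B: v = q/n = 0.001039/0.26 = 0.003995 m/d → t_B = 664/0.003995 = 166200 d
Zone C: v = q/n = 0.001039/0.41 = 0.002533 m/d → t_C = 580/0.002533 = 229000 d
Total t = 134600 + 166200 + 229000 = 529800 d
   = 529800 / 365 = 1450 yr

1450 years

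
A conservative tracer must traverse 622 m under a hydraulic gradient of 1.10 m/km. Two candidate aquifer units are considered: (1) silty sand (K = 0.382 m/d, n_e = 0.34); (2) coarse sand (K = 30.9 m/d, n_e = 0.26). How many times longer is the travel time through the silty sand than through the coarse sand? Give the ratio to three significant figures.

106

Unit 1 (silty sand): v = 0.382×0.0011/0.34 = 0.001236 m/d, t = 622/0.001236 = 503300 d
Unit 2 (coarse sand): v = 30.9×0.0011/0.26 = 0.1307 m/d, t = 622/0.1307 = 4758 d
t(silty sand) / t(coarse sand) = 503300/4758 = 106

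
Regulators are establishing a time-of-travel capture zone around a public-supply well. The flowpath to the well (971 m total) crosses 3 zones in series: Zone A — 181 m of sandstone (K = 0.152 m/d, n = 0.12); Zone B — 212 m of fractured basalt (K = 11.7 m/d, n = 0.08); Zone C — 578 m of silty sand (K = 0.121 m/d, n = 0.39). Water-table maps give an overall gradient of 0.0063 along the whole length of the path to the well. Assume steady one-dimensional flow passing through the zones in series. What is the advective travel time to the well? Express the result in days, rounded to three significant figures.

258000 days

For zones in series the flux q is common to all zones; the equivalent conductivity is the harmonic (thickness-weighted) mean, K_eq = L_total / Σ(L_j/K_j).
Σ(L/K) = 181/0.152 + 212/11.7 + 578/0.121 = 1191 + 18.12 + 4777 = 5986 d
K_eq = L_total / Σ(L/K) = 971 / 5986 = 0.1622 m/d
q = K_eq · i = 0.1622 × 0.0063 = 0.001022 m/d (same in every zone)
Zone A: v = q/n = 0.001022/0.12 = 0.008516 m/d → t_A = 181/0.008516 = 21250 d
Zone B: v = q/n = 0.001022/0.08 = 0.01277 m/d → t_B = 212/0.01277 = 16600 d
Zone C: v = q/n = 0.001022/0.39 = 0.002620 m/d → t_C = 578/0.002620 = 220600 d
Total t = 21250 + 16600 + 220600 = 258400 d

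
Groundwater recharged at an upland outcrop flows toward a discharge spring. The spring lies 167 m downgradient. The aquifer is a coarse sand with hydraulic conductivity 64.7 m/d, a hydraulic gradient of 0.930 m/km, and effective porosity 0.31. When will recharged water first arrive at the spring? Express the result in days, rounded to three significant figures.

q = Ki = 64.7 × 9.3e-4 = 0.06017 m/d
Seepage velocity v = q / n = 0.06017 / 0.31 = 0.1941 m/d
t = L / v = 167 / 0.1941 = 860.4 d

860 days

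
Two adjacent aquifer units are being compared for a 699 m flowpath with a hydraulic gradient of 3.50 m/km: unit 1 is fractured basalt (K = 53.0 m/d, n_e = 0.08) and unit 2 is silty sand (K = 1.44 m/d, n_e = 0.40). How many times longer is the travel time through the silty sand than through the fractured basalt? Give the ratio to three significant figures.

184

Unit 1 (fractured basalt): v = 53.0×0.0035/0.08 = 2.319 m/d, t = 699/2.319 = 301.5 d
Unit 2 (silty sand): v = 1.44×0.0035/0.40 = 0.01260 m/d, t = 699/0.01260 = 55480 d
t(silty sand) / t(fractured basalt) = 55480/301.5 = 184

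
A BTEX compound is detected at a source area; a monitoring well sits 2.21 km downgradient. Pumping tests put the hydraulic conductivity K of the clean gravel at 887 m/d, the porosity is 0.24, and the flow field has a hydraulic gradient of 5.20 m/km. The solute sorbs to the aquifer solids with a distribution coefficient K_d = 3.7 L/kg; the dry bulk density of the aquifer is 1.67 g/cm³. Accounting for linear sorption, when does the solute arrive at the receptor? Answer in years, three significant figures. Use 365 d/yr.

q = Ki = 887 × 0.0052 = 4.612 m/d
Seepage velocity v = q / n = 4.612 / 0.24 = 19.22 m/d
Retardation R = 1 + ρ_b·K_d/n = 1 + 1.67×3.7/0.24 = 26.75
Contaminant velocity v_c = v/R = 19.22/26.75 = 0.7186 m/d
L = 2.21 km = 2210 m
t = L/v_c = 2210/0.7186 = 3076 d
   = 3076/365 = 8.43 yr

8.43 years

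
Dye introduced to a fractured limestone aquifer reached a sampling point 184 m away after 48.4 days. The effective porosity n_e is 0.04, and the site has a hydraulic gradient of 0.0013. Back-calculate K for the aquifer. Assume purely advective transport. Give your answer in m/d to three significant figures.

117 m/d

v = L / t = 184 / 48.4 = 3.802 m/d
K = v · n / i = 3.802 × 0.04 / 0.0013 = 117 m/d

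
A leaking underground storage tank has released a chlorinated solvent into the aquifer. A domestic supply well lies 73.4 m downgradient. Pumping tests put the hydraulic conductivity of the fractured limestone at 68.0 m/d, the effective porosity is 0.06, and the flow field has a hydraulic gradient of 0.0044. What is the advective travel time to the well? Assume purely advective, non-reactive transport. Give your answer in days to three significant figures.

Specific discharge q = 68.0 × 0.0044 = 0.2992 m/d
v = Ki/n = 68.0·0.0044/0.06 = 4.987 m/d
t = L / v = 73.4 / 4.987 = 14.72 d

14.7 days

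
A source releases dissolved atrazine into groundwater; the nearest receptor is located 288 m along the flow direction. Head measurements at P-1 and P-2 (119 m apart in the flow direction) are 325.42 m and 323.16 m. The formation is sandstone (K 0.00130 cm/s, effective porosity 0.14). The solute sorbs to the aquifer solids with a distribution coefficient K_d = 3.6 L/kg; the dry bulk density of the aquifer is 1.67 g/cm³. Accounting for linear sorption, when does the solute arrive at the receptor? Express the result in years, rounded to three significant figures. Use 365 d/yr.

228 years

Hydraulic gradient i = (325.42 − 323.16) / 119 = 2.26 / 119 = 0.01899
K = 0.00130 cm/s × 864 = 1.123 m/d
Darcy flux q = K·i = 1.123 × 0.01899 = 0.02133 m/d
v = Ki/n = 1.123·0.01899/0.14 = 0.1524 m/d
Retardation R = 1 + ρ_b·K_d/n = 1 + 1.67×3.6/0.14 = 43.94
Contaminant velocity v_c = v/R = 0.1524/43.94 = 0.003467 m/d
t = L/v_c = 288/0.003467 = 83060 d
   = 83060/365 = 228 yr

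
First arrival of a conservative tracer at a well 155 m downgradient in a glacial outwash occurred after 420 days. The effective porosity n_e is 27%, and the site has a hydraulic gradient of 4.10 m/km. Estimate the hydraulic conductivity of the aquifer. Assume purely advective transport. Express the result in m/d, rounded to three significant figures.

24.3 m/d

v = L / t = 155 / 420 = 0.3690 m/d
K = v · n / i = 0.3690 × 0.27 / 0.0041 = 24.3 m/d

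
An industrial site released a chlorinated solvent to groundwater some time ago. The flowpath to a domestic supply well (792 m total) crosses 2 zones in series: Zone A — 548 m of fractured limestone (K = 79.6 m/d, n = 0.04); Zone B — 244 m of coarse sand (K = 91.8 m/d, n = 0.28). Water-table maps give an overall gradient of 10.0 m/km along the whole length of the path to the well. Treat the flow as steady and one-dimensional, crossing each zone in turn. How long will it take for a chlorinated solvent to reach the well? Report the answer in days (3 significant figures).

Continuity: the same q passes through each zone, so ΔH = q·Σ(L_j/K_j) — the zones act as resistances in series.
Σ(L/K) = 548/79.6 + 244/91.8 = 6.884 + 2.658 = 9.542 d
K_eq = L_total / Σ(L/K) = 792 / 9.542 = 83.00 m/d
q = K_eq · i = 83.00 × 0.010 = 0.8300 m/d (same in every zone)
Zone A: v = q/n = 0.8300/0.04 = 20.75 m/d → t_A = 548/20.75 = 26.41 d
Zone B: v = q/n = 0.8300/0.28 = 2.964 m/d → t_B = 244/2.964 = 82.32 d
Total t = 26.41 + 82.32 = 108.7 d

109 days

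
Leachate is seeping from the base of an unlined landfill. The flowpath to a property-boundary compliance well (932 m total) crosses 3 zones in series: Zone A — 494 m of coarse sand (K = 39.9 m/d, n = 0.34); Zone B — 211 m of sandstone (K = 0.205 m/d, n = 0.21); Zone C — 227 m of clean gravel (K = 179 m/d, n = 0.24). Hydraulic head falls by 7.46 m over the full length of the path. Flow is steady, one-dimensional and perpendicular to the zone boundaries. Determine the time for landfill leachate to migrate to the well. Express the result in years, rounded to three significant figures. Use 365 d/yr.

102 years

Steady 1-D flow in series ⇒ the Darcy flux q is identical in every zone and the zone head losses add (resistances L/K in series).
Σ(L/K) = 494/39.9 + 211/0.205 + 227/179 = 12.38 + 1029 + 1.268 = 1043 d
q = ΔH / Σ(L/K) = 7.46 / 1043 = 0.007153 m/d (same in every zone)
Zone A: v = q/n = 0.007153/0.34 = 0.02104 m/d → t_A = 494/0.02104 = 23480 d
Zone B: v = q/n = 0.007153/0.21 = 0.03406 m/d → t_B = 211/0.03406 = 6195 d
Zone C: v = q/n = 0.007153/0.24 = 0.02980 m/d → t_C = 227/0.02980 = 7616 d
Total t = 23480 + 6195 + 7616 = 37290 d
   = 37290 / 365 = 102 yr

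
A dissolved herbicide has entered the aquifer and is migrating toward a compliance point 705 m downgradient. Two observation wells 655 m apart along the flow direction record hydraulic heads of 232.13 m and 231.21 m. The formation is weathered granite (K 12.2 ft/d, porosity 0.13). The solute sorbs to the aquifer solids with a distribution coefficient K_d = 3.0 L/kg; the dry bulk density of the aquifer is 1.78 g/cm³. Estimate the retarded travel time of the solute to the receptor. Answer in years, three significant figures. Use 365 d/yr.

Hydraulic gradient i = (232.13 − 231.21) / 655 = 0.92 / 655 = 0.001405
K = 12.2 ft/d × 0.3048 = 3.719 m/d
Darcy flux q = K·i = 3.719 × 0.001405 = 0.005223 m/d
Average linear velocity = 0.005223 / 0.13 = 0.04018 m/d
Retardation R = 1 + ρ_b·K_d/n = 1 + 1.78×3.0/0.13 = 42.08
Contaminant velocity v_c = v/R = 0.04018/42.08 = 9.548e-4 m/d
t = L/v_c = 705/9.548e-4 = 738300 d
   = 738300/365 = 2020 yr

2020 years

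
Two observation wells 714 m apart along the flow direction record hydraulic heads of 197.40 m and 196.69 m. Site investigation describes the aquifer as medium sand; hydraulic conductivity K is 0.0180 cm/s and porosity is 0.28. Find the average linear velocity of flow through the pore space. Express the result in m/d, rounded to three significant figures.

Hydraulic gradient i = (197.40 − 196.69) / 714 = 0.71 / 714 = 9.944e-4
K = 0.0180 cm/s × 864 = 15.55 m/d
Darcy flux q = K·i = 15.55 × 9.944e-4 = 0.01546 m/d
Average linear velocity = 0.01546 / 0.28 = 0.05523 m/d

0.0552 m/d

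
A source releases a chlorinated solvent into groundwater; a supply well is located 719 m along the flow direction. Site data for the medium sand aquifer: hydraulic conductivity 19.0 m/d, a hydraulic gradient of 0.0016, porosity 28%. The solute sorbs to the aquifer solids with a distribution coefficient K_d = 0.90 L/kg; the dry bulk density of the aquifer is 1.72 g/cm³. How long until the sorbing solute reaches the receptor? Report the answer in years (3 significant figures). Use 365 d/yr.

118 years

Specific discharge q = 19.0 × 0.0016 = 0.03040 m/d
v = Ki/n = 19.0·0.0016/0.28 = 0.1086 m/d
Retardation R = 1 + ρ_b·K_d/n = 1 + 1.72×0.90/0.28 = 6.529
Contaminant velocity v_c = v/R = 0.1086/6.529 = 0.01663 m/d
t = L/v_c = 719/0.01663 = 43230 d
   = 43230/365 = 118 yr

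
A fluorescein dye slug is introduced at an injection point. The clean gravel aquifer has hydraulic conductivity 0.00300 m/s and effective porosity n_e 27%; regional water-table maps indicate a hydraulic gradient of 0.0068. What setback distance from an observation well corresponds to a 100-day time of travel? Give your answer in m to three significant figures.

K = 0.00300 m/s × 86400 s/d = 259.2 m/d
Specific discharge q = 259.2 × 0.0068 = 1.763 m/d
Seepage velocity v = q / n = 1.763 / 0.27 = 6.528 m/d
L = v × T = 6.528 × 100 = 652.8 m

653 m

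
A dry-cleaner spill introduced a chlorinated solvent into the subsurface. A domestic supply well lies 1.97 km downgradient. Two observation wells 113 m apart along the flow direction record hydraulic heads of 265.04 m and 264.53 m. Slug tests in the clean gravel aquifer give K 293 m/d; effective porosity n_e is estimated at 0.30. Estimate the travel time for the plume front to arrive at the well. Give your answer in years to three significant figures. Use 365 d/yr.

1.22 years

Hydraulic gradient i = (265.04 − 264.53) / 113 = 0.51 / 113 = 0.004513
Darcy flux q = K·i = 293 × 0.004513 = 1.322 m/d
Average linear velocity = 1.322 / 0.30 = 4.408 m/d
L = 1.97 km = 1970 m
t = L / v = 1970 / 4.408 = 446.9 d
   = 446.9 / 365 = 1.22 yr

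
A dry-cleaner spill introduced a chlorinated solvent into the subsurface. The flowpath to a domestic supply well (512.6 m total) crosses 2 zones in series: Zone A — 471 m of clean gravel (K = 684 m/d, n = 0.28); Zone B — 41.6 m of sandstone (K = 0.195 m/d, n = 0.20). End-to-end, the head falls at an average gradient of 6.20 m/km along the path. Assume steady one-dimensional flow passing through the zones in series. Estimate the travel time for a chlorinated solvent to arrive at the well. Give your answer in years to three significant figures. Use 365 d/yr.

Continuity: the same q passes through each zone, so ΔH = q·Σ(L_j/K_j) — the zones act as resistances in series.
Σ(L/K) = 471/684 + 41.6/0.195 = 0.6886 + 213.3 = 214.0 d
K_eq = L_total / Σ(L/K) = 512.6 / 214.0 = 2.395 m/d
q = K_eq · i = 2.395 × 0.0062 = 0.01485 m/d (same in every zone)
Zone A: v = q/n = 0.01485/0.28 = 0.05303 m/d → t_A = 471/0.05303 = 8881 d
Zone B: v = q/n = 0.01485/0.20 = 0.07425 m/d → t_B = 41.6/0.07425 = 560.3 d
Total t = 8881 + 560.3 = 9441 d
   = 9441 / 365 = 25.9 yr

25.9 years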